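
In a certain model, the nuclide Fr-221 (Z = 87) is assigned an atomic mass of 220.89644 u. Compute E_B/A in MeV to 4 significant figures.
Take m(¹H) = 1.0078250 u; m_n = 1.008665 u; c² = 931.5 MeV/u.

The nucleus contains 87 protons and 221 − 87 = 134 neutrons.
Mass of separated nucleons = 87(1.0078250) + 134(1.008665) = 87.6807750 + 135.161110 = 222.8418850 u
Δm = 222.8418850 − 220.89644 = 1.9454450 u
Binding energy = Δm·c² = 1.9454450 × 931.5 MeV/u = 1812.18 MeV
Dividing by A = 221 gives 8.200 MeV per nucleon.

8.200 MeV/nucleon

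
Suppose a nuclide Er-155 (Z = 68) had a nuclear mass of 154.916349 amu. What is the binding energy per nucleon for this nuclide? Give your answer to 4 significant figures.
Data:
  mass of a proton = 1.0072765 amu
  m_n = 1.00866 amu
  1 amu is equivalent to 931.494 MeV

With 68 protons and 87 neutrons (A = 155):
Mass of separated nucleons = 68(1.0072765) + 87(1.00866) = 68.4948020 + 87.75342 = 156.2482220 amu
Δm = 156.2482220 − 154.916349 = 1.3318730 amu
Binding energy = Δm·c² = 1.3318730 × 931.494 MeV/amu = 1240.63 MeV
BE/A = 1240.63 MeV / 155 = 8.004 MeV/nucleon

8.004 MeV/nucleon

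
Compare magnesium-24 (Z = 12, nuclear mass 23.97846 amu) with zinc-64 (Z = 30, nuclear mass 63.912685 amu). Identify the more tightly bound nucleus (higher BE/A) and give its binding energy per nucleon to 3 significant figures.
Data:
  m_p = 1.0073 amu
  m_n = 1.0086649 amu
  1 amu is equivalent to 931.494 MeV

magnesium-24: Σm = 12(1.0073) + 12(1.0086649) = 24.1915788 amu; Δm = 0.2131188 amu; E_B = 198.52 MeV; E_B/A = 8.272 MeV
zinc-64: Σm = 30(1.0073) + 34(1.0086649) = 64.5136066 amu; Δm = 0.6009216 amu; E_B = 559.75 MeV; E_B/A = 8.746 MeV
zinc-64 has the higher binding energy per nucleon, so it is the more tightly bound nucleus.

zinc-64; 8.75 MeV/nucleon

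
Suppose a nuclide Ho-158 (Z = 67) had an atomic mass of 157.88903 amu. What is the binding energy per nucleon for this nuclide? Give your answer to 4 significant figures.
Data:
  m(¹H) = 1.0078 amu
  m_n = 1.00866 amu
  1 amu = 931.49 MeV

Total constituent mass: 67 × 1.0078 + 91 × 1.00866 = 159.31066 amu
Δm = 159.31066 − 157.88903 = 1.42163 amu
Converting to energy: 1.42163 amu × 931.49 MeV/amu = 1324.23 MeV
Dividing by A = 158 gives 8.381 MeV per nucleon.

8.381 MeV/nucleon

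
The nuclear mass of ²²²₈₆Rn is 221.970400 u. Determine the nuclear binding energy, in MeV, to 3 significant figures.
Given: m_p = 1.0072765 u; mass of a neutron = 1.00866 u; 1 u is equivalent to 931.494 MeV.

1710 MeV

Z = 86, so N = A − Z = 222 − 86 = 136.
Total constituent mass: 86 × 1.0072765 + 136 × 1.00866 = 223.8035390 u
Mass defect Δm = 223.8035390 − 221.970400 = 1.8331390 u
Binding energy = Δm·c² = 1.8331390 × 931.494 MeV/u = 1707.56 MeV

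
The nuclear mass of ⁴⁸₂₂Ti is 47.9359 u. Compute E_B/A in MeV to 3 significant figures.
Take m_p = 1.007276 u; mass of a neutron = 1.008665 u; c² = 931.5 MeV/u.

8.72 MeV/nucleon

Σm = 22·m_p + 26·m_n = 22.160072 + 26.225290 = 48.385362 u
Mass defect Δm = 48.385362 − 47.9359 = 0.449462 u
Converting to energy: 0.449462 u × 931.5 MeV/u = 418.674 MeV
BE/A = 418.674 MeV / 48 = 8.722 MeV/nucleon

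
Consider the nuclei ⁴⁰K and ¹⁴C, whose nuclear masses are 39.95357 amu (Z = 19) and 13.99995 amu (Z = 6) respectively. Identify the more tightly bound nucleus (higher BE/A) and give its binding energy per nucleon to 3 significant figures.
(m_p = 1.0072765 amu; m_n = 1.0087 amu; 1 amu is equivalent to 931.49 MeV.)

⁴⁰K; 8.56 MeV/nucleon

⁴⁰K: Σm = 19(1.0072765) + 21(1.0087) = 40.3209535 amu; Δm = 0.3673835 amu; E_B = 342.21 MeV; E_B/A = 8.555 MeV
¹⁴C: Σm = 6(1.0072765) + 8(1.0087) = 14.1132590 amu; Δm = 0.1133090 amu; E_B = 105.55 MeV; E_B/A = 7.539 MeV
⁴⁰K has the higher binding energy per nucleon, so it is the more tightly bound nucleus.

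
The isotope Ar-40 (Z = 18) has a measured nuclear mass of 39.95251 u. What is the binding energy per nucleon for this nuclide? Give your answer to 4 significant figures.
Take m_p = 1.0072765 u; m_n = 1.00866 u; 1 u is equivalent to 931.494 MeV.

Total constituent mass: 18 × 1.0072765 + 22 × 1.00866 = 40.3214970 u
Δm = 40.3214970 − 39.95251 = 0.3689870 u
Converting to energy: 0.3689870 u × 931.494 MeV/u = 343.709 MeV
Per nucleon: 343.709 / 40 = 8.593 MeV

8.593 MeV/nucleon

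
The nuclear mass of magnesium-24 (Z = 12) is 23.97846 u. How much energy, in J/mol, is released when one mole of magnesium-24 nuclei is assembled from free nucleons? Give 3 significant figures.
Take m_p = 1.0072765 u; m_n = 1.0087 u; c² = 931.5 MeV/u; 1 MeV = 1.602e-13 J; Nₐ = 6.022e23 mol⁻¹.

Mass of separated nucleons = 12(1.0072765) + 12(1.0087) = 12.0873180 + 12.1044 = 24.1917180 u
The mass defect is 24.1917180 − 23.97846 = 0.2132580 u.
Converting to energy: 0.2132580 u × 931.5 MeV/u = 198.650 MeV
Per nucleus in joules: 198.650 MeV × 1.602e-13 J/MeV = 3.1824e-11 J
Per mole: 3.1824e-11 J × 6.022e23 mol⁻¹ = 1.9164e+13 J/mol

1.92e+13 J/mol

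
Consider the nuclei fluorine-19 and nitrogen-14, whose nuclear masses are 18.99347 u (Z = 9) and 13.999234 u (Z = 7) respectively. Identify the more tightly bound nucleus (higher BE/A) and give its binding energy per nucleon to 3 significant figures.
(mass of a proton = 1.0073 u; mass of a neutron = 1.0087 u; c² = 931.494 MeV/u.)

fluorine-19; 7.81 MeV/nucleon

fluorine-19: Σm = 9(1.0073) + 10(1.0087) = 19.1527 u; Δm = 0.15923 u; E_B = 148.32 MeV; E_B/A = 7.806 MeV
nitrogen-14: Σm = 7(1.0073) + 7(1.0087) = 14.1120 u; Δm = 0.112766 u; E_B = 105.04 MeV; E_B/A = 7.503 MeV
fluorine-19 has the higher binding energy per nucleon, so it is the more tightly bound nucleus.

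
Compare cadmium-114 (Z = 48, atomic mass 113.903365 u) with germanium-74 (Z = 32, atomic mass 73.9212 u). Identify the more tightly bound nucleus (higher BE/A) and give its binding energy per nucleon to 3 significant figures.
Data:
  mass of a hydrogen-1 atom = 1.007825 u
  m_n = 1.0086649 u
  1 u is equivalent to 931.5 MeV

cadmium-114: Σm = 48(1.007825) + 66(1.0086649) = 114.9474834 u; Δm = 1.0441184 u; E_B = 972.60 MeV; E_B/A = 8.532 MeV
germanium-74: Σm = 32(1.007825) + 42(1.0086649) = 74.6143258 u; Δm = 0.6931258 u; E_B = 645.647 MeV; E_B/A = 8.72496 MeV
germanium-74 has the higher binding energy per nucleon, so it is the more tightly bound nucleus.

germanium-74; 8.72 MeV/nucleon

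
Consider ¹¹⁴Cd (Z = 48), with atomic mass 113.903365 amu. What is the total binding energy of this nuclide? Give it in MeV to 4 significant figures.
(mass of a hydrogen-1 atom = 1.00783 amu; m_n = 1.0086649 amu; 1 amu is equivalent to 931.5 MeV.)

972.8 MeV

Mass of separated nucleons = 48(1.00783) + 66(1.0086649) = 48.37584 + 66.5718834 = 114.9477234 amu
Δm = 114.9477234 − 113.903365 = 1.0443584 amu
Binding energy = Δm·c² = 1.0443584 × 931.5 MeV/amu = 972.820 MeV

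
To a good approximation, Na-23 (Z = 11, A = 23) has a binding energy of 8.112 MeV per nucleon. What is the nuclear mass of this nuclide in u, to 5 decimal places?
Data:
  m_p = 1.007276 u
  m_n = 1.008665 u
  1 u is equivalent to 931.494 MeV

Total binding energy = 23 × 8.112 = 186.576 MeV
Mass defect = 186.576 MeV / (931.494 MeV/u) = 0.2002976 u
Constituent mass = 11(1.007276) + 12(1.008665) = 23.184016 u
Nuclear mass = 23.184016 − 0.2002976 = 22.9837184 u ≈ 22.98372 u (to 5 decimal places)

22.98372 u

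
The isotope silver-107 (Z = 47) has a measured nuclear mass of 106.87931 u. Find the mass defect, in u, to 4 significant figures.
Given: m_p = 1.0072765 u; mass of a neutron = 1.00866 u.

Σm = 47·m_p + 60·m_n = 47.3419955 + 60.51960 = 107.8615955 u
Δm = 107.8615955 − 106.87931 = 0.9822855 u

0.9823 u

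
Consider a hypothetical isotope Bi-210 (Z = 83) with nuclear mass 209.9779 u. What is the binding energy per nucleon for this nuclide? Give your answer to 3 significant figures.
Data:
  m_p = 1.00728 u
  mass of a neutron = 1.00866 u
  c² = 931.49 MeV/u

Z = 83, so N = A − Z = 210 − 83 = 127.
Total constituent mass: 83 × 1.00728 + 127 × 1.00866 = 211.70406 u
The mass defect is 211.70406 − 209.9779 = 1.72616 u.
Binding energy = Δm·c² = 1.72616 × 931.49 MeV/u = 1607.90 MeV
BE/A = 1607.90 MeV / 210 = 7.657 MeV/nucleon

7.66 MeV/nucleon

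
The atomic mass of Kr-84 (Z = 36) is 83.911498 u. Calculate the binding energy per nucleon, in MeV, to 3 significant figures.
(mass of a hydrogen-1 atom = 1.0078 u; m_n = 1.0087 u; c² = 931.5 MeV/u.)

8.73 MeV/nucleon

Mass of separated nucleons = 36(1.0078) + 48(1.0087) = 36.2808 + 48.4176 = 84.6984 u
The mass defect is 84.6984 − 83.911498 = 0.786902 u.
Binding energy = Δm·c² = 0.786902 × 931.5 MeV/u = 732.999 MeV
Per nucleon: 732.999 / 84 = 8.726 MeV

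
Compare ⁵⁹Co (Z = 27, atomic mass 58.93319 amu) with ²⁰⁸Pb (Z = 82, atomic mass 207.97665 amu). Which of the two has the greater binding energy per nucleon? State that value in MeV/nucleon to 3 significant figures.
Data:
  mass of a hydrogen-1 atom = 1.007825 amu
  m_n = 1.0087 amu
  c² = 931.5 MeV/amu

⁵⁹Co; 8.79 MeV/nucleon

⁵⁹Co: Σm = 27(1.007825) + 32(1.0087) = 59.489675 amu; Δm = 0.556485 amu; E_B = 518.37 MeV; E_B/A = 8.786 MeV
²⁰⁸Pb: Σm = 82(1.007825) + 126(1.0087) = 209.737850 amu; Δm = 1.761200 amu; E_B = 1640.56 MeV; E_B/A = 7.887 MeV
⁵⁹Co has the higher binding energy per nucleon, so it is the more tightly bound nucleus.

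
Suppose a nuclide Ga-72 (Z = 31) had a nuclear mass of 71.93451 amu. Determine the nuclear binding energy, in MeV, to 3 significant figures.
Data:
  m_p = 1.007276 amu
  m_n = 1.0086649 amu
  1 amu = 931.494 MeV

602 MeV

The nucleus contains 31 protons and 72 − 31 = 41 neutrons.
Total constituent mass: 31 × 1.007276 + 41 × 1.0086649 = 72.5808169 amu
Δm = 72.5808169 − 71.93451 = 0.6463069 amu
E_B = 0.6463069 × 931.494 = 602.031 MeV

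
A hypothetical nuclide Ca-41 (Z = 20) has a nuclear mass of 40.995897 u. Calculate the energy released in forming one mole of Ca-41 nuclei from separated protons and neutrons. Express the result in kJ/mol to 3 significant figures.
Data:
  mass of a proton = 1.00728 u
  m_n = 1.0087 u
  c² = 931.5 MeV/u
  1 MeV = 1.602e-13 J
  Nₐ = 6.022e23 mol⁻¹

2.99e+10 kJ/mol

Total constituent mass: 20 × 1.00728 + 21 × 1.0087 = 41.32830 u
Δm = 41.32830 − 40.995897 = 0.332403 u
E_B = 0.332403 × 931.5 = 309.633 MeV
Per nucleus in joules: 309.633 MeV × 1.602e-13 J/MeV = 4.9603e-11 J
Per mole: 4.9603e-11 J × 6.022e23 mol⁻¹ = 2.9871e+13 J/mol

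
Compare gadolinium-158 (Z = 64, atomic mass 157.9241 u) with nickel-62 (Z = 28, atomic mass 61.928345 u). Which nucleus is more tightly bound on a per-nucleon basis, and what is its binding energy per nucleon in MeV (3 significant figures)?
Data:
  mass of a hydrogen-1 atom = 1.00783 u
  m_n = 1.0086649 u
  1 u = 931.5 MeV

nickel-62; 8.80 MeV/nucleon

gadolinium-158: Σm = 64(1.00783) + 94(1.0086649) = 159.3156206 u; Δm = 1.3915206 u; E_B = 1296.2 MeV; E_B/A = 8.204 MeV
nickel-62: Σm = 28(1.00783) + 34(1.0086649) = 62.5138466 u; Δm = 0.5855016 u; E_B = 545.39 MeV; E_B/A = 8.797 MeV
nickel-62 has the higher binding energy per nucleon, so it is the more tightly bound nucleus.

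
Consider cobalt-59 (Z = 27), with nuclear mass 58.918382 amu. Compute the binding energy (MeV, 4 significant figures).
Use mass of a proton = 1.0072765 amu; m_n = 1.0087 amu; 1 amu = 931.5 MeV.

518.4 MeV

The nucleus contains 27 protons and 59 − 27 = 32 neutrons.
Mass of separated nucleons = 27(1.0072765) + 32(1.0087) = 27.1964655 + 32.2784 = 59.4748655 amu
Mass defect Δm = 59.4748655 − 58.918382 = 0.5564835 amu
E_B = 0.5564835 × 931.5 = 518.364 MeV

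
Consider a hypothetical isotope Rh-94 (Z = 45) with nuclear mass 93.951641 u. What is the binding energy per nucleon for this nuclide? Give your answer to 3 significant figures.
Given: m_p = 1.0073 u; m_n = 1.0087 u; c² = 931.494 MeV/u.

Total constituent mass: 45 × 1.0073 + 49 × 1.0087 = 94.7548 u
Mass defect Δm = 94.7548 − 93.951641 = 0.803159 u
E_B = 0.803159 × 931.494 = 748.138 MeV
Per nucleon: 748.138 / 94 = 7.959 MeV

7.96 MeV/nucleon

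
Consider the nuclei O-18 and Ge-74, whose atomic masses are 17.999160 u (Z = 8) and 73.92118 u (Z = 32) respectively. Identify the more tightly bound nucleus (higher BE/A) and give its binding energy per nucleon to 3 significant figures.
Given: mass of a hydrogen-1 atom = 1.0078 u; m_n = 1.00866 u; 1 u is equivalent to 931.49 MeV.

Ge-74; 8.71 MeV/nucleon

O-18: Σm = 8(1.0078) + 10(1.00866) = 18.14900 u; Δm = 0.149840 u; E_B = 139.57 MeV; E_B/A = 7.754 MeV
Ge-74: Σm = 32(1.0078) + 42(1.00866) = 74.61332 u; Δm = 0.69214 u; E_B = 644.72 MeV; E_B/A = 8.712 MeV
Ge-74 has the higher binding energy per nucleon, so it is the more tightly bound nucleus.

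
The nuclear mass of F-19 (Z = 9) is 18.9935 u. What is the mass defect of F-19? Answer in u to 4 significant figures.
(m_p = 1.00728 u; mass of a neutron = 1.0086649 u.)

0.1587 u

Total constituent mass: 9 × 1.00728 + 10 × 1.0086649 = 19.1521690 u
Mass defect Δm = 19.1521690 − 18.9935 = 0.1586690 u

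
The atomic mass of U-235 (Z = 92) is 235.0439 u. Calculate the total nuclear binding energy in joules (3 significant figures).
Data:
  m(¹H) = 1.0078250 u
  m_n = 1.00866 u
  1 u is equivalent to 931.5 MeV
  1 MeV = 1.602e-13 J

2.86e-10 J

Mass of separated nucleons = 92(1.0078250) + 143(1.00866) = 92.7199000 + 144.23838 = 236.9582800 u
Δm = 236.9582800 − 235.0439 = 1.9143800 u
Binding energy = Δm·c² = 1.9143800 × 931.5 MeV/u = 1783.24 MeV
In joules: 1783.24 MeV × 1.602e-13 J/MeV = 2.8568e-10 J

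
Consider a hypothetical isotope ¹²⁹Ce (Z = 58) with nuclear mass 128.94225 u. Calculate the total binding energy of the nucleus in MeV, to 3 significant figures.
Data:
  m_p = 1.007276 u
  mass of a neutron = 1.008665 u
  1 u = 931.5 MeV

The nucleus contains 58 protons and 129 − 58 = 71 neutrons.
Total constituent mass: 58 × 1.007276 + 71 × 1.008665 = 130.037223 u
Δm = 130.037223 − 128.94225 = 1.094973 u
Converting to energy: 1.094973 u × 931.5 MeV/u = 1019.97 MeV

1020 MeV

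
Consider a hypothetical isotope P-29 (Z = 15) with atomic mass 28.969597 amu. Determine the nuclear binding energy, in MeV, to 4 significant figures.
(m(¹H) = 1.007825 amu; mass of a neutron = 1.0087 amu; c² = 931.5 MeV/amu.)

Z = 15, so N = A − Z = 29 − 15 = 14.
Σm = 15·m(¹H) + 14·m_n = 15.117375 + 14.1218 = 29.239175 amu
Δm = 29.239175 − 28.969597 = 0.269578 amu
Converting to energy: 0.269578 amu × 931.5 MeV/amu = 251.112 MeV

251.1 MeV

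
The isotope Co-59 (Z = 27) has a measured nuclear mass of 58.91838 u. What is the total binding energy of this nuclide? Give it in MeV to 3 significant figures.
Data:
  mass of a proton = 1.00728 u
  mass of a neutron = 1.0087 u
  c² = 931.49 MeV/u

Z = 27, so N = A − Z = 59 − 27 = 32.
Σm = 27·m_p + 32·m_n = 27.19656 + 32.2784 = 59.47496 u
Mass defect Δm = 59.47496 − 58.91838 = 0.55658 u
E_B = 0.55658 × 931.49 = 518.449 MeV

518 MeV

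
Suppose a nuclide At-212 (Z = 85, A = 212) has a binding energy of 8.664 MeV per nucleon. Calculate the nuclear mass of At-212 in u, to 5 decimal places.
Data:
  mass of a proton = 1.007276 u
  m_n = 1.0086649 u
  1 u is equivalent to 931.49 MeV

211.74704 u

Total binding energy = 212 × 8.664 = 1836.768 MeV
Mass defect = 1836.768 MeV / (931.49 MeV/u) = 1.9718601 u
Constituent mass = 85(1.007276) + 127(1.0086649) = 213.7189023 u
Nuclear mass = 213.7189023 − 1.9718601 = 211.7470422 u ≈ 211.74704 u (to 5 decimal places)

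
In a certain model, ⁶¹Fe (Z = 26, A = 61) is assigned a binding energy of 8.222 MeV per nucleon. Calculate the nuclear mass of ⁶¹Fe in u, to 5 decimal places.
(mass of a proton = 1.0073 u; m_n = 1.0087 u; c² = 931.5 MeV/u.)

60.95588 u

Total binding energy = 61 × 8.222 = 501.542 MeV
Mass defect = 501.542 MeV / (931.5 MeV/u) = 0.5384240 u
Constituent mass = 26(1.0073) + 35(1.0087) = 61.4943 u
Nuclear mass = 61.4943 − 0.5384240 = 60.9558760 u ≈ 60.95588 u (to 5 decimal places)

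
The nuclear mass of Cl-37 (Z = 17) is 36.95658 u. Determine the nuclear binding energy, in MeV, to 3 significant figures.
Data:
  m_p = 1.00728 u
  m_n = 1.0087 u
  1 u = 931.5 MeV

318 MeV

With 17 protons and 20 neutrons (A = 37):
Total constituent mass: 17 × 1.00728 + 20 × 1.0087 = 37.29776 u
The mass defect is 37.29776 − 36.95658 = 0.34118 u.
E_B = 0.34118 × 931.5 = 317.809 MeV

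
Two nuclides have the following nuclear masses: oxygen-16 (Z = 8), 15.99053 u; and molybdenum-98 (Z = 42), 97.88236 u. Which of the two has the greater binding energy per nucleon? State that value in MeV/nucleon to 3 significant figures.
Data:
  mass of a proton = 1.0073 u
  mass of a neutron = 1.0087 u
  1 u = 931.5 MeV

oxygen-16: Σm = 8(1.0073) + 8(1.0087) = 16.1280 u; Δm = 0.13747 u; E_B = 128.05 MeV; E_B/A = 8.003 MeV
molybdenum-98: Σm = 42(1.0073) + 56(1.0087) = 98.7938 u; Δm = 0.91144 u; E_B = 849.01 MeV; E_B/A = 8.663 MeV
molybdenum-98 has the higher binding energy per nucleon, so it is the more tightly bound nucleus.

molybdenum-98; 8.66 MeV/nucleon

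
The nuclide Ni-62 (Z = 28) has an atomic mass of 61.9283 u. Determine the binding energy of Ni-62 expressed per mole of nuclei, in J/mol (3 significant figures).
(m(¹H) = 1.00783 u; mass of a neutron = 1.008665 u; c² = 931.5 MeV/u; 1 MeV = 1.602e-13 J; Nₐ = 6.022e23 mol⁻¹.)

Total constituent mass: 28 × 1.00783 + 34 × 1.008665 = 62.513850 u
Δm = 62.513850 − 61.9283 = 0.585550 u
E_B = 0.585550 × 931.5 = 545.440 MeV
Per nucleus in joules: 545.440 MeV × 1.602e-13 J/MeV = 8.7379e-11 J
Per mole: 8.7379e-11 J × 6.022e23 mol⁻¹ = 5.2620e+13 J/mol

5.26e+13 J/mol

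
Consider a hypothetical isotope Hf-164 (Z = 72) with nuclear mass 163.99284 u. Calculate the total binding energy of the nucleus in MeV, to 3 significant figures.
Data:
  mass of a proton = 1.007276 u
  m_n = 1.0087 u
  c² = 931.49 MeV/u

Total constituent mass: 72 × 1.007276 + 92 × 1.0087 = 165.324272 u
Δm = 165.324272 − 163.99284 = 1.331432 u
Binding energy = Δm·c² = 1.331432 × 931.49 MeV/u = 1240.22 MeV

1240 MeV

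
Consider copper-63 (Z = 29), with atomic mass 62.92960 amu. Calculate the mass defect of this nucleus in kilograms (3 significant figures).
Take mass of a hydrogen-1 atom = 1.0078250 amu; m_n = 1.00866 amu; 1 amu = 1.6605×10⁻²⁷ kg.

With 29 protons and 34 neutrons (A = 63):
Mass of separated nucleons = 29(1.0078250) + 34(1.00866) = 29.2269250 + 34.29444 = 63.5213650 amu
Δm = 63.5213650 − 62.92960 = 0.5917650 amu
In SI units: 0.5917650 amu × 1.6605×10⁻²⁷ kg/amu = 9.8263e-28 kg

9.83e-28 kg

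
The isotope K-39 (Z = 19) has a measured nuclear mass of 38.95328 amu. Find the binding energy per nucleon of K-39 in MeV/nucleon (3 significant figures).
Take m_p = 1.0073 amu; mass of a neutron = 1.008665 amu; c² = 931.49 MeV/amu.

Σm = 19·m_p + 20·m_n = 19.1387 + 20.173300 = 39.312000 amu
The mass defect is 39.312000 − 38.95328 = 0.358720 amu.
Binding energy = Δm·c² = 0.358720 × 931.49 MeV/amu = 334.144 MeV
Per nucleon: 334.144 / 39 = 8.568 MeV

8.57 MeV/nucleon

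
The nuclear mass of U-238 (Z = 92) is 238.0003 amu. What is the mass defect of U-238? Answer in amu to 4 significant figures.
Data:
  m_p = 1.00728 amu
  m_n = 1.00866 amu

1.934 amu

Mass of separated nucleons = 92(1.00728) + 146(1.00866) = 92.66976 + 147.26436 = 239.93412 amu
Δm = 239.93412 − 238.0003 = 1.93382 amu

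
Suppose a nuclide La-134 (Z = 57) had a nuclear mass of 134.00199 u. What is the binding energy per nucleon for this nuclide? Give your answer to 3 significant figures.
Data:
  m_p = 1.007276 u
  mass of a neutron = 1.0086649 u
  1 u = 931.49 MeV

7.51 MeV/nucleon

With 57 protons and 77 neutrons (A = 134):
Mass of separated nucleons = 57(1.007276) + 77(1.0086649) = 57.414732 + 77.6671973 = 135.0819293 u
Mass defect Δm = 135.0819293 − 134.00199 = 1.0799393 u
Converting to energy: 1.0799393 u × 931.49 MeV/u = 1005.95 MeV
Per nucleon: 1005.95 / 134 = 7.507 MeV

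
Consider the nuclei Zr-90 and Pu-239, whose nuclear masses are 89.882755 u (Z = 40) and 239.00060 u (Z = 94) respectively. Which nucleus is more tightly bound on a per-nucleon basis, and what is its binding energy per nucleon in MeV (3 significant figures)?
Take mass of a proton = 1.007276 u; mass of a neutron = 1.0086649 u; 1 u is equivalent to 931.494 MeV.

Zr-90; 8.71 MeV/nucleon

Zr-90: Σm = 40(1.007276) + 50(1.0086649) = 90.7242850 u; Δm = 0.8415300 u; E_B = 783.88 MeV; E_B/A = 8.710 MeV
Pu-239: Σm = 94(1.007276) + 145(1.0086649) = 240.9403545 u; Δm = 1.9397545 u; E_B = 1806.9 MeV; E_B/A = 7.560 MeV
Zr-90 has the higher binding energy per nucleon, so it is the more tightly bound nucleus.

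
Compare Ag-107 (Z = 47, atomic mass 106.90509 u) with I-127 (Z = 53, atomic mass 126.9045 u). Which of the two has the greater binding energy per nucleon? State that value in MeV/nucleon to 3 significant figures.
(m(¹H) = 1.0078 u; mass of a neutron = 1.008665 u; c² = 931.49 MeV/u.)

Ag-107: Σm = 47(1.0078) + 60(1.008665) = 107.886500 u; Δm = 0.981410 u; E_B = 914.17 MeV; E_B/A = 8.544 MeV
I-127: Σm = 53(1.0078) + 74(1.008665) = 128.054610 u; Δm = 1.150110 u; E_B = 1071.32 MeV; E_B/A = 8.436 MeV
Ag-107 has the higher binding energy per nucleon, so it is the more tightly bound nucleus.

Ag-107; 8.54 MeV/nucleon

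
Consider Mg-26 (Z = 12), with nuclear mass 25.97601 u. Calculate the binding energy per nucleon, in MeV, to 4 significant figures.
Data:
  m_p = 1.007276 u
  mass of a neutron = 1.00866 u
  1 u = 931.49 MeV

Σm = 12·m_p + 14·m_n = 12.087312 + 14.12124 = 26.208552 u
Δm = 26.208552 − 25.97601 = 0.232542 u
Binding energy = Δm·c² = 0.232542 × 931.49 MeV/u = 216.611 MeV
BE/A = 216.611 MeV / 26 = 8.331 MeV/nucleon

8.331 MeV/nucleon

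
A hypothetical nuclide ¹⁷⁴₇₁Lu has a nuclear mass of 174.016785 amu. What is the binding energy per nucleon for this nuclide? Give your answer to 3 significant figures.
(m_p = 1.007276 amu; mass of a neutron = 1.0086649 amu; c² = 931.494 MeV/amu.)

With 71 protons and 103 neutrons (A = 174):
Σm = 71·m_p + 103·m_n = 71.516596 + 103.8924847 = 175.4090807 amu
Δm = 175.4090807 − 174.016785 = 1.3922957 amu
Binding energy = Δm·c² = 1.3922957 × 931.494 MeV/amu = 1296.92 MeV
Per nucleon: 1296.92 / 174 = 7.454 MeV

7.45 MeV/nucleon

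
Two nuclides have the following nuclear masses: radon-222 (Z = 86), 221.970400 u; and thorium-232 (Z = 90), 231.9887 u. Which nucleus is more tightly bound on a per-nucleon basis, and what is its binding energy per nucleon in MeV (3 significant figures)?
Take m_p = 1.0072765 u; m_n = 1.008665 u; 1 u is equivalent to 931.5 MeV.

radon-222: Σm = 86(1.0072765) + 136(1.008665) = 223.8042190 u; Δm = 1.8338190 u; E_B = 1708.2 MeV; E_B/A = 7.6946 MeV
thorium-232: Σm = 90(1.0072765) + 142(1.008665) = 233.8853150 u; Δm = 1.8966150 u; E_B = 1766.7 MeV; E_B/A = 7.615 MeV
radon-222 has the higher binding energy per nucleon, so it is the more tightly bound nucleus.

radon-222; 7.69 MeV/nucleon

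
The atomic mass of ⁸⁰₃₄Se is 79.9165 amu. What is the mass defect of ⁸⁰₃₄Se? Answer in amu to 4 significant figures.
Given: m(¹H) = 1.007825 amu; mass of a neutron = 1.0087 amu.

0.7498 amu

Σm = 34·m(¹H) + 46·m_n = 34.266050 + 46.4002 = 80.666250 amu
Mass defect Δm = 80.666250 − 79.9165 = 0.749750 amu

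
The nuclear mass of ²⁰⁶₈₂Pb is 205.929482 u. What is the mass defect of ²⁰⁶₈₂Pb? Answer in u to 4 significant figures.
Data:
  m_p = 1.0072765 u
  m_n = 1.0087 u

Total constituent mass: 82 × 1.0072765 + 124 × 1.0087 = 207.6754730 u
Mass defect Δm = 207.6754730 − 205.929482 = 1.7459910 u

1.746 u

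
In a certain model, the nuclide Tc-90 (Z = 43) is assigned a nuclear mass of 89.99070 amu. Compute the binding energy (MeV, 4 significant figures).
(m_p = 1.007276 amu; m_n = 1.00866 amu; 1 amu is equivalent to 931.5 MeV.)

679.2 MeV

The nucleus contains 43 protons and 90 − 43 = 47 neutrons.
Σm = 43·m_p + 47·m_n = 43.312868 + 47.40702 = 90.719888 amu
Mass defect Δm = 90.719888 − 89.99070 = 0.729188 amu
Binding energy = Δm·c² = 0.729188 × 931.5 MeV/amu = 679.239 MeV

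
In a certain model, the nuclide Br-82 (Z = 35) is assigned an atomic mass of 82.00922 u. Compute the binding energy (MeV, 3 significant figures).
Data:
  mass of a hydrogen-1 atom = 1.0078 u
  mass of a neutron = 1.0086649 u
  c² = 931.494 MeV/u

625 MeV

Z = 35, so N = A − Z = 82 − 35 = 47.
Total constituent mass: 35 × 1.0078 + 47 × 1.0086649 = 82.6802503 u
Δm = 82.6802503 − 82.00922 = 0.6710303 u
E_B = 0.6710303 × 931.494 = 625.061 MeV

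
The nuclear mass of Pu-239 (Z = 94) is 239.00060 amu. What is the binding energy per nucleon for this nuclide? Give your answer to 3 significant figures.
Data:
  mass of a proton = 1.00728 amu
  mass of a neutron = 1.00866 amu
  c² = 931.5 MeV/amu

7.56 MeV/nucleon

The nucleus contains 94 protons and 239 − 94 = 145 neutrons.
Σm = 94·m_p + 145·m_n = 94.68432 + 146.25570 = 240.94002 amu
The mass defect is 240.94002 − 239.00060 = 1.93942 amu.
E_B = 1.93942 × 931.5 = 1806.57 MeV
Per nucleon: 1806.57 / 239 = 7.559 MeV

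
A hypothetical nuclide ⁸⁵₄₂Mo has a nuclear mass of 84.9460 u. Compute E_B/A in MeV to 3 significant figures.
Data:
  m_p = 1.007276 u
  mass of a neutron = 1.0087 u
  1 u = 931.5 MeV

8.04 MeV/nucleon

With 42 protons and 43 neutrons (A = 85):
Mass of separated nucleons = 42(1.007276) + 43(1.0087) = 42.305592 + 43.3741 = 85.679692 u
The mass defect is 85.679692 − 84.9460 = 0.733692 u.
Converting to energy: 0.733692 u × 931.5 MeV/u = 683.434 MeV
BE/A = 683.434 MeV / 85 = 8.040 MeV/nucleon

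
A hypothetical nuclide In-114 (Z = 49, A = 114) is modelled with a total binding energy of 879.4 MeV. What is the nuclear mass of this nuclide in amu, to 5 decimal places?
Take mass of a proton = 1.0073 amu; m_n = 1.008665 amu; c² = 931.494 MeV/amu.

Mass defect = 879.4 MeV / (931.494 MeV/amu) = 0.9440748 amu
Constituent mass = 49(1.0073) + 65(1.008665) = 114.920925 amu
Nuclear mass = 114.920925 − 0.9440748 = 113.9768502 amu ≈ 113.97685 amu (to 5 decimal places)

113.97685 amu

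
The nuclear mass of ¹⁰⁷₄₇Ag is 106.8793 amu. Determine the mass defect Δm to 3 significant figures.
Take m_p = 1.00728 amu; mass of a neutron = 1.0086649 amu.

With 47 protons and 60 neutrons (A = 107):
Mass of separated nucleons = 47(1.00728) + 60(1.0086649) = 47.34216 + 60.5198940 = 107.8620540 amu
Δm = 107.8620540 − 106.8793 = 0.9827540 amu

0.983 amu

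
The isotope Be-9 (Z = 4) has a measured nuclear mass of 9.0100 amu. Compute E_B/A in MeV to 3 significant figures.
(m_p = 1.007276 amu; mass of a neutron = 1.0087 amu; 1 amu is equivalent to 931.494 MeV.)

6.48 MeV/nucleon

With 4 protons and 5 neutrons (A = 9):
Σm = 4·m_p + 5·m_n = 4.029104 + 5.0435 = 9.072604 amu
The mass defect is 9.072604 − 9.0100 = 0.062604 amu.
Binding energy = Δm·c² = 0.062604 × 931.494 MeV/amu = 58.3153 MeV
Per nucleon: 58.3153 / 9 = 6.479 MeV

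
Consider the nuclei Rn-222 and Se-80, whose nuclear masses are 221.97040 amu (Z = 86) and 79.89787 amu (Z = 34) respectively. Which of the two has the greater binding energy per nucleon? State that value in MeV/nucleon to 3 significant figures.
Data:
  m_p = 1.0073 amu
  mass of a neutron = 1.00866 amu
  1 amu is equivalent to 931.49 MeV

Rn-222: Σm = 86(1.0073) + 136(1.00866) = 223.80556 amu; Δm = 1.83516 amu; E_B = 1709.4 MeV; E_B/A = 7.700 MeV
Se-80: Σm = 34(1.0073) + 46(1.00866) = 80.64656 amu; Δm = 0.74869 amu; E_B = 697.397 MeV; E_B/A = 8.717 MeV
Se-80 has the higher binding energy per nucleon, so it is the more tightly bound nucleus.

Se-80; 8.72 MeV/nucleon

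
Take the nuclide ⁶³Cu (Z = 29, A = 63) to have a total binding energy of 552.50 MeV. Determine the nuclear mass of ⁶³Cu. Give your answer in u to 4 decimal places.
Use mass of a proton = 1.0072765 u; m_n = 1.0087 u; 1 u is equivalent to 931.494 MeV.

Mass defect = 552.50 MeV / (931.494 MeV/u) = 0.593133 u
Constituent mass = 29(1.0072765) + 34(1.0087) = 63.5068185 u
Nuclear mass = 63.5068185 − 0.593133 = 62.9136855 u ≈ 62.9137 u (to 4 decimal places)

62.9137 u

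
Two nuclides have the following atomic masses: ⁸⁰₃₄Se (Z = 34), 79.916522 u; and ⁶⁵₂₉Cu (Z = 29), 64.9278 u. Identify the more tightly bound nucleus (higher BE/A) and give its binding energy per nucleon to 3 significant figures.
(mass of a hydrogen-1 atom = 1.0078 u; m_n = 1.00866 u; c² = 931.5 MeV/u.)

⁶⁵₂₉Cu; 8.74 MeV/nucleon

⁸⁰₃₄Se: Σm = 34(1.0078) + 46(1.00866) = 80.66356 u; Δm = 0.747038 u; E_B = 695.87 MeV; E_B/A = 8.698 MeV
⁶⁵₂₉Cu: Σm = 29(1.0078) + 36(1.00866) = 65.53796 u; Δm = 0.61016 u; E_B = 568.36 MeV; E_B/A = 8.744 MeV
⁶⁵₂₉Cu has the higher binding energy per nucleon, so it is the more tightly bound nucleus.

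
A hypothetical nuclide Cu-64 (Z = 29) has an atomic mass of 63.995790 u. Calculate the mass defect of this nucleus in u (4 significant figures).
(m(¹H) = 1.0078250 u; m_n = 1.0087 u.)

0.5356 u

Σm = 29·m(¹H) + 35·m_n = 29.2269250 + 35.3045 = 64.5314250 u
Δm = 64.5314250 − 63.995790 = 0.5356350 u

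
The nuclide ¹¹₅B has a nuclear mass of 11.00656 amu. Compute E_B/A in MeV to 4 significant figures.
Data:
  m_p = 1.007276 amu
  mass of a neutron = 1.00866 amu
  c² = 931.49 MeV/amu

Mass of separated nucleons = 5(1.007276) + 6(1.00866) = 5.036380 + 6.05196 = 11.088340 amu
Δm = 11.088340 − 11.00656 = 0.081780 amu
E_B = 0.081780 × 931.49 = 76.1773 MeV
Per nucleon: 76.1773 / 11 = 6.925 MeV

6.925 MeV/nucleon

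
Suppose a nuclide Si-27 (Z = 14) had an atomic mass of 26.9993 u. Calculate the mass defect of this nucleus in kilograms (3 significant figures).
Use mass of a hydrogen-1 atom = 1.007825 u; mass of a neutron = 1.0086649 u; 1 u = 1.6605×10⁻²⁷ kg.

The nucleus contains 14 protons and 27 − 14 = 13 neutrons.
Σm = 14·m(¹H) + 13·m_n = 14.109550 + 13.1126437 = 27.2221937 u
Δm = 27.2221937 − 26.9993 = 0.2228937 u
In SI units: 0.2228937 u × 1.6605×10⁻²⁷ kg/u = 3.7011e-28 kg

3.70e-28 kg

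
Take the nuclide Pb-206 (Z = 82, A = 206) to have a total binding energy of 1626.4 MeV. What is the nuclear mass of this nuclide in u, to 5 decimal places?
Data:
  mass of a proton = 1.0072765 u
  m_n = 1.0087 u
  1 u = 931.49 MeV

Mass defect = 1626.4 MeV / (931.49 MeV/u) = 1.7460198 u
Constituent mass = 82(1.0072765) + 124(1.0087) = 207.6754730 u
Nuclear mass = 207.6754730 − 1.7460198 = 205.9294532 u ≈ 205.92945 u (to 5 decimal places)

205.92945 u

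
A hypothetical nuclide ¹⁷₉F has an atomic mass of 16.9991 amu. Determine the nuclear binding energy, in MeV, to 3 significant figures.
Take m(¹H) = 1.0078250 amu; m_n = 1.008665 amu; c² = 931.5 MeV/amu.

Z = 9, so N = A − Z = 17 − 9 = 8.
Σm = 9·m(¹H) + 8·m_n = 9.0704250 + 8.069320 = 17.1397450 amu
Mass defect Δm = 17.1397450 − 16.9991 = 0.1406450 amu
E_B = 0.1406450 × 931.5 = 131.011 MeV

131 MeV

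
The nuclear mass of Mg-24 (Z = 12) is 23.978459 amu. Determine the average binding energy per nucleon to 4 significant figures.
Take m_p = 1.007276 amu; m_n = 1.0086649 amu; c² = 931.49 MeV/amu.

The nucleus contains 12 protons and 24 − 12 = 12 neutrons.
Mass of separated nucleons = 12(1.007276) + 12(1.0086649) = 12.087312 + 12.1039788 = 24.1912908 amu
Mass defect Δm = 24.1912908 − 23.978459 = 0.2128318 amu
Converting to energy: 0.2128318 amu × 931.49 MeV/amu = 198.251 MeV
Dividing by A = 24 gives 8.260 MeV per nucleon.

8.260 MeV/nucleon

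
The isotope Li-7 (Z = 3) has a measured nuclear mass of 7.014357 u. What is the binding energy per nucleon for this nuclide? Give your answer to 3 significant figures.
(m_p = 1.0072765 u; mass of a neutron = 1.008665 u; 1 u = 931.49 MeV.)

5.61 MeV/nucleon

Total constituent mass: 3 × 1.0072765 + 4 × 1.008665 = 7.0564895 u
Δm = 7.0564895 − 7.014357 = 0.0421325 u
Converting to energy: 0.0421325 u × 931.49 MeV/u = 39.2460 MeV
BE/A = 39.2460 MeV / 7 = 5.607 MeV/nucleon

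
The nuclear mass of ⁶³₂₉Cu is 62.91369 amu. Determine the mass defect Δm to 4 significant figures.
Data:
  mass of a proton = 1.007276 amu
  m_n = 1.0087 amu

0.5931 amu

The nucleus contains 29 protons and 63 − 29 = 34 neutrons.
Total constituent mass: 29 × 1.007276 + 34 × 1.0087 = 63.506804 amu
The mass defect is 63.506804 − 62.91369 = 0.593114 amu.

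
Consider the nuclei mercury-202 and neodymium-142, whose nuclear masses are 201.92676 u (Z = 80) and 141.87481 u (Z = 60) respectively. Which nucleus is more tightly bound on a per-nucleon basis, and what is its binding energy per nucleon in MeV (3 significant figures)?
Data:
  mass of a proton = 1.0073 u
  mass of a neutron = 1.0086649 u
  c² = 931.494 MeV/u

neodymium-142; 8.36 MeV/nucleon

mercury-202: Σm = 80(1.0073) + 122(1.0086649) = 203.6411178 u; Δm = 1.7143578 u; E_B = 1596.914 MeV; E_B/A = 7.906 MeV
neodymium-142: Σm = 60(1.0073) + 82(1.0086649) = 143.1485218 u; Δm = 1.2737118 u; E_B = 1186.45 MeV; E_B/A = 8.355 MeV
neodymium-142 has the higher binding energy per nucleon, so it is the more tightly bound nucleus.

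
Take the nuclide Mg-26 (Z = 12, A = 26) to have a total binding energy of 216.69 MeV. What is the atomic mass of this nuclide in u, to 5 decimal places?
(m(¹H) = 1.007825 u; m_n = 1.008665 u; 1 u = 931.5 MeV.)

Mass defect = 216.69 MeV / (931.5 MeV/u) = 0.2326248 u
Constituent mass = 12(1.007825) + 14(1.008665) = 26.215210 u
Atomic mass = 26.215210 − 0.2326248 = 25.9825852 u ≈ 25.98259 u (to 5 decimal places)

25.98259 u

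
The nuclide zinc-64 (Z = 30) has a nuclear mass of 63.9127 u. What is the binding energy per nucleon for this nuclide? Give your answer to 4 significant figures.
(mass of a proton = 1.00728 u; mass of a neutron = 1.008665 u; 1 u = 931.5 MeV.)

8.737 MeV/nucleon

With 30 protons and 34 neutrons (A = 64):
Mass of separated nucleons = 30(1.00728) + 34(1.008665) = 30.21840 + 34.294610 = 64.513010 u
The mass defect is 64.513010 − 63.9127 = 0.600310 u.
Binding energy = Δm·c² = 0.600310 × 931.5 MeV/u = 559.189 MeV
Dividing by A = 64 gives 8.737 MeV per nucleon.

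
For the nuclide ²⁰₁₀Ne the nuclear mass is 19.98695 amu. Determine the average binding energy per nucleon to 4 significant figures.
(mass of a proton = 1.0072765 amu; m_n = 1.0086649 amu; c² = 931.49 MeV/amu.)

8.032 MeV/nucleon

With 10 protons and 10 neutrons (A = 20):
Mass of separated nucleons = 10(1.0072765) + 10(1.0086649) = 10.0727650 + 10.0866490 = 20.1594140 amu
Mass defect Δm = 20.1594140 − 19.98695 = 0.1724640 amu
Converting to energy: 0.1724640 amu × 931.49 MeV/amu = 160.648 MeV
Per nucleon: 160.648 / 20 = 8.032 MeV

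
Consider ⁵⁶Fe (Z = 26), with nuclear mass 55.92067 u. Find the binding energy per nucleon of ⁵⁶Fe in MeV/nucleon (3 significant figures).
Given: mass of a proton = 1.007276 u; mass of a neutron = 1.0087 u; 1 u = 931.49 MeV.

8.81 MeV/nucleon

Mass of separated nucleons = 26(1.007276) + 30(1.0087) = 26.189176 + 30.2610 = 56.450176 u
The mass defect is 56.450176 − 55.92067 = 0.529506 u.
E_B = 0.529506 × 931.49 = 493.230 MeV
Per nucleon: 493.230 / 56 = 8.808 MeV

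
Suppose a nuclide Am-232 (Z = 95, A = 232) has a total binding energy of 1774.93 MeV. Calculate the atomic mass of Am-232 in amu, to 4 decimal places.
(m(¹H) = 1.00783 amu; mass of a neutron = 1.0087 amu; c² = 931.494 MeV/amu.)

Mass defect = 1774.93 MeV / (931.494 MeV/amu) = 1.905466 amu
Constituent mass = 95(1.00783) + 137(1.0087) = 233.93575 amu
Atomic mass = 233.93575 − 1.905466 = 232.030284 amu ≈ 232.0303 amu (to 4 decimal places)

232.0303 amu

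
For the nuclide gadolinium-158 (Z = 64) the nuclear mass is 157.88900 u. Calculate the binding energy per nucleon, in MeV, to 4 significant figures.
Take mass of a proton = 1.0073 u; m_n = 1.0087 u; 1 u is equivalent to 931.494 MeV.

The nucleus contains 64 protons and 158 − 64 = 94 neutrons.
Mass of separated nucleons = 64(1.0073) + 94(1.0087) = 64.4672 + 94.8178 = 159.2850 u
The mass defect is 159.2850 − 157.88900 = 1.39600 u.
E_B = 1.39600 × 931.494 = 1300.37 MeV
Dividing by A = 158 gives 8.230 MeV per nucleon.

8.230 MeV/nucleon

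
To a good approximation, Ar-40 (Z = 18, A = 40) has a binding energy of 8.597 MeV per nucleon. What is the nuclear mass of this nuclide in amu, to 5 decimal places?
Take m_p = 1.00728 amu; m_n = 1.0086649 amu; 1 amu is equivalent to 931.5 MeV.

Total binding energy = 40 × 8.597 = 343.880 MeV
Mass defect = 343.880 MeV / (931.5 MeV/amu) = 0.3691680 amu
Constituent mass = 18(1.00728) + 22(1.0086649) = 40.3216678 amu
Nuclear mass = 40.3216678 − 0.3691680 = 39.9524998 amu ≈ 39.95250 amu (to 5 decimal places)

39.95250 amu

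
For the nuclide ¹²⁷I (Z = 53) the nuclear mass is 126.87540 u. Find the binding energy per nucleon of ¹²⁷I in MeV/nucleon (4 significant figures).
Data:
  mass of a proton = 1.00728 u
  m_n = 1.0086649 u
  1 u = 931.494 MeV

8.447 MeV/nucleon

Z = 53, so N = A − Z = 127 − 53 = 74.
Total constituent mass: 53 × 1.00728 + 74 × 1.0086649 = 128.0270426 u
Δm = 128.0270426 − 126.87540 = 1.1516426 u
Converting to energy: 1.1516426 u × 931.494 MeV/u = 1072.75 MeV
Dividing by A = 127 gives 8.447 MeV per nucleon.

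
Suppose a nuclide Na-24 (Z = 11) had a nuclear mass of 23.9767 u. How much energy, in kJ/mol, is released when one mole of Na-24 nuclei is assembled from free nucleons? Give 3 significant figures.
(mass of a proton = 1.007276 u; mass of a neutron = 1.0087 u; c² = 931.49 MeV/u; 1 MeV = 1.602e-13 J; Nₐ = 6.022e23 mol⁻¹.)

Mass of separated nucleons = 11(1.007276) + 13(1.0087) = 11.080036 + 13.1131 = 24.193136 u
Mass defect Δm = 24.193136 − 23.9767 = 0.216436 u
Binding energy = Δm·c² = 0.216436 × 931.49 MeV/u = 201.608 MeV
Per nucleus in joules: 201.608 MeV × 1.602e-13 J/MeV = 3.2298e-11 J
Per mole: 3.2298e-11 J × 6.022e23 mol⁻¹ = 1.94499e+13 J/mol

1.94e+10 kJ/mol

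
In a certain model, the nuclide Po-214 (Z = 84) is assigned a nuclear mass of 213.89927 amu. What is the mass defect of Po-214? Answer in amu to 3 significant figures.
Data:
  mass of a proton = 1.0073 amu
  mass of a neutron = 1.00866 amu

1.84 amu

Σm = 84·m_p + 130·m_n = 84.6132 + 131.12580 = 215.73900 amu
The mass defect is 215.73900 − 213.89927 = 1.83973 amu.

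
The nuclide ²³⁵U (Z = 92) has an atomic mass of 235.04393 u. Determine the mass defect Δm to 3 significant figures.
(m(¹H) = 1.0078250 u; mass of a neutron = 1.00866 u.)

1.91 u

Z = 92, so N = A − Z = 235 − 92 = 143.
Σm = 92·m(¹H) + 143·m_n = 92.7199000 + 144.23838 = 236.9582800 u
The mass defect is 236.9582800 − 235.04393 = 1.9143500 u.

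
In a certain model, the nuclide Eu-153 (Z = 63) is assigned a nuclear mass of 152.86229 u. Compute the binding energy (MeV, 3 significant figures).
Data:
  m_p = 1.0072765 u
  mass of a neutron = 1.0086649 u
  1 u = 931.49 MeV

1280 MeV

With 63 protons and 90 neutrons (A = 153):
Mass of separated nucleons = 63(1.0072765) + 90(1.0086649) = 63.4584195 + 90.7798410 = 154.2382605 u
The mass defect is 154.2382605 − 152.86229 = 1.3759705 u.
Converting to energy: 1.3759705 u × 931.49 MeV/u = 1281.70 MeV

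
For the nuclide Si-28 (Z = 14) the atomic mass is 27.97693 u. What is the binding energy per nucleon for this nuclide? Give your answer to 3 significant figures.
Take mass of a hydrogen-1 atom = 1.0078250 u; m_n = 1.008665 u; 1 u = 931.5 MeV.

8.45 MeV/nucleon

Total constituent mass: 14 × 1.0078250 + 14 × 1.008665 = 28.2308600 u
Δm = 28.2308600 − 27.97693 = 0.2539300 u
Converting to energy: 0.2539300 u × 931.5 MeV/u = 236.536 MeV
Per nucleon: 236.536 / 28 = 8.448 MeV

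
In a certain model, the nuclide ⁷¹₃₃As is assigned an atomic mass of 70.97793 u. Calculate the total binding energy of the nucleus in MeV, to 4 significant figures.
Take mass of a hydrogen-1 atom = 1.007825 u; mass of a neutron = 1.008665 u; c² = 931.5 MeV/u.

567.8 MeV

Total constituent mass: 33 × 1.007825 + 38 × 1.008665 = 71.587495 u
Δm = 71.587495 − 70.97793 = 0.609565 u
Converting to energy: 0.609565 u × 931.5 MeV/u = 567.810 MeV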